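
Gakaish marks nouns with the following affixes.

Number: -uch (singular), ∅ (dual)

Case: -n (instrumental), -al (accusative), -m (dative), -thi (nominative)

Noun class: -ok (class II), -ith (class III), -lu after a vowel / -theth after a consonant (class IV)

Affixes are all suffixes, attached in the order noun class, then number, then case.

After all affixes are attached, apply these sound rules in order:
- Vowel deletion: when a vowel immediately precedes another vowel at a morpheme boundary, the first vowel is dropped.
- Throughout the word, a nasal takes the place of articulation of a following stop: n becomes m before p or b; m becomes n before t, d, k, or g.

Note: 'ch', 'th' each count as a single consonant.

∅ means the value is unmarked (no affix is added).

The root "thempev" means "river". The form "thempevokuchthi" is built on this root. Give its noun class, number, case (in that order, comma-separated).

class II, singular, nominative

Segment: thempev-ok-uch-thi.
noun class: -ok → class II.
number: -uch → singular.
case: -thi → nominative.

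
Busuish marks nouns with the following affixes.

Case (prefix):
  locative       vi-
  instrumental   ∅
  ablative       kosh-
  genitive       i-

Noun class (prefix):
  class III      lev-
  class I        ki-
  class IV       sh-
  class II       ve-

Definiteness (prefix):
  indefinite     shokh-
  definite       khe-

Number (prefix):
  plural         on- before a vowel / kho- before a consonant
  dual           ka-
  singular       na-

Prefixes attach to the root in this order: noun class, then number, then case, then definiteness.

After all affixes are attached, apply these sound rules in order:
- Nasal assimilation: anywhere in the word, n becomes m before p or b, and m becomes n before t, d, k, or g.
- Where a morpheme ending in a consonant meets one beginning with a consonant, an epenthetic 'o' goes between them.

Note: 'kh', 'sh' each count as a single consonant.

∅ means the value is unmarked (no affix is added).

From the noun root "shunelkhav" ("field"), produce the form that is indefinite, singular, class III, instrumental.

shokhonalevoshunelkhav

Attach noun class class III lev- → levshunelkhav.
Attach number singular na- → nalevshunelkhav.
case = instrumental: zero marking, form stays nalevshunelkhav.
Attach definiteness indefinite shokh- → shokhnalevshunelkhav.
Nasal assimilation: no change.
Apply epenthesis: shokhnalevshunelkhav → shokhonalevoshunelkhav.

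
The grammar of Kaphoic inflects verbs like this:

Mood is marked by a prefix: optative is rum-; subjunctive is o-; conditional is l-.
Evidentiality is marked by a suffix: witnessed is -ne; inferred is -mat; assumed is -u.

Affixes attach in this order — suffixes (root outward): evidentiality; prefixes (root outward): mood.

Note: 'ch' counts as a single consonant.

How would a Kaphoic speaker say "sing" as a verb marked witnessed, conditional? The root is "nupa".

Attach mood conditional l- → lnupa.
Attach evidentiality witnessed -ne → lnupane.

lnupane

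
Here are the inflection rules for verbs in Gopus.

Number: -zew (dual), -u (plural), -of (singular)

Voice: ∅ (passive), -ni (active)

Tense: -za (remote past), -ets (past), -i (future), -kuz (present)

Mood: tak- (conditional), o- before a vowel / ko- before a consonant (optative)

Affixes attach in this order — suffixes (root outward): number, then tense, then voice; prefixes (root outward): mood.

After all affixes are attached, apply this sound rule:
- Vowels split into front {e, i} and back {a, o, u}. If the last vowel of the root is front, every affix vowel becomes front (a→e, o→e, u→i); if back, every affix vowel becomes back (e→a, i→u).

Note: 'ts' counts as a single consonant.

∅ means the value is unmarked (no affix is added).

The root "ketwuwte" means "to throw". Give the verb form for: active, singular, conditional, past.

Attach mood conditional tak- → takketwuwte.
Attach number singular -of → takketwuwteof.
Attach tense past -ets → takketwuwteofets.
Attach voice active -ni → takketwuwteofetsni.
Apply vowel harmony: takketwuwteofetsni → tekketwuwteefetsni.

tekketwuwteefetsni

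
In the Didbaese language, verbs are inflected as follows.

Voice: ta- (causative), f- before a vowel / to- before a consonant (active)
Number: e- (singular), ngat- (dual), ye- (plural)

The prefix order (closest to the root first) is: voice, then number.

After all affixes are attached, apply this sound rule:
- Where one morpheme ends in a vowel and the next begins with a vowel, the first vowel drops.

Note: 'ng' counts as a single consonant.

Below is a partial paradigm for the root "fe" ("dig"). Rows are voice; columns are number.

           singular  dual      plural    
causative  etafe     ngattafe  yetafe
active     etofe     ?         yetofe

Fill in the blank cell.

ngattofe

Attach voice active to- (before consonant 'f') → tofe.
Attach number dual ngat- → ngattofe.
Vowel deletion: no change.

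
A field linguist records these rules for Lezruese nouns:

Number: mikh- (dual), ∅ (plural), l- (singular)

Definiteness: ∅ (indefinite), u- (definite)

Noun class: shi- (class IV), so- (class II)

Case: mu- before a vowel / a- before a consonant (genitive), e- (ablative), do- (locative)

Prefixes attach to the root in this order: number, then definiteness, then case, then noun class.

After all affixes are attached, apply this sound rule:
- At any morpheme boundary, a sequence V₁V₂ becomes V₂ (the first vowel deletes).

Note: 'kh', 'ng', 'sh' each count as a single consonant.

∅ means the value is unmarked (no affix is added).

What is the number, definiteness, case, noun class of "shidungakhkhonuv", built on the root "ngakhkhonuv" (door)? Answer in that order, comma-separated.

plural, definite, locative, class IV

Segment: shi-do-u-ngakhkhonuv.
number: ∅ → plural.
definiteness: u- → definite.
case: do- → locative.
noun class: shi- → class IV.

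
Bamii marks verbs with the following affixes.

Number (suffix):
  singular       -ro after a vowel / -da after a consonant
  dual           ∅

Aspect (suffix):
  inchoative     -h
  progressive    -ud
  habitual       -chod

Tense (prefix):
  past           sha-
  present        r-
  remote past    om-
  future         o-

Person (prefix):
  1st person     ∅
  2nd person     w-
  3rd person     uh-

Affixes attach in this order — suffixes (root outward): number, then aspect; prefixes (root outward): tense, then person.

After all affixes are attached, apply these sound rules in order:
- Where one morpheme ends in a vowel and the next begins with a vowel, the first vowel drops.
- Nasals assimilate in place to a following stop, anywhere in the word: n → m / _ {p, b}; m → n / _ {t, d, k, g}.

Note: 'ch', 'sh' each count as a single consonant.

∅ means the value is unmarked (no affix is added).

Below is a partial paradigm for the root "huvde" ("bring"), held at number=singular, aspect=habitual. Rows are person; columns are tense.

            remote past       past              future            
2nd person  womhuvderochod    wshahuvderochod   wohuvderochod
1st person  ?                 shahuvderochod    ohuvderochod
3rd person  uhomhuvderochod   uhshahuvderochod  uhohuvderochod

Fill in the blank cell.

omhuvderochod

Attach number singular -ro (after vowel 'e') → huvdero.
Attach tense remote past om- → omhuvdero.
Attach aspect habitual -chod → omhuvderochod.
person = 1st person: zero marking, form stays omhuvderochod.
Vowel deletion: no change.
Nasal assimilation: no change.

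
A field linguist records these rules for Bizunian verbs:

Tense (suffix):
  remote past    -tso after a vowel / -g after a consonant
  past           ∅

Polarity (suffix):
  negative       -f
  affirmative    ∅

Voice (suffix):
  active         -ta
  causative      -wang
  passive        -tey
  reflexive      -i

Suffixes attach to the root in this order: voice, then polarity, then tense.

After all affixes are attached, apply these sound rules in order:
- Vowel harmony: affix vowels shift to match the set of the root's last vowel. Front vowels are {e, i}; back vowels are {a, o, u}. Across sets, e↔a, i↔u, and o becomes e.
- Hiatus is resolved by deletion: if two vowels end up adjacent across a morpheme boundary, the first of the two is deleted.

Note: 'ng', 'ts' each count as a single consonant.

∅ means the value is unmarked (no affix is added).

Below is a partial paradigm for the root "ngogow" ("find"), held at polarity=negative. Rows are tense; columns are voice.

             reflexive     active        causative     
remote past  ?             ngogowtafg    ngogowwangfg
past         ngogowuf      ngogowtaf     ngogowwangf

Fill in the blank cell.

ngogowufg

Attach voice reflexive -i → ngogowi.
Attach polarity negative -f → ngogowif.
Attach tense remote past -g (after consonant 'f') → ngogowifg.
Apply vowel harmony: ngogowifg → ngogowufg.
Vowel deletion: no change.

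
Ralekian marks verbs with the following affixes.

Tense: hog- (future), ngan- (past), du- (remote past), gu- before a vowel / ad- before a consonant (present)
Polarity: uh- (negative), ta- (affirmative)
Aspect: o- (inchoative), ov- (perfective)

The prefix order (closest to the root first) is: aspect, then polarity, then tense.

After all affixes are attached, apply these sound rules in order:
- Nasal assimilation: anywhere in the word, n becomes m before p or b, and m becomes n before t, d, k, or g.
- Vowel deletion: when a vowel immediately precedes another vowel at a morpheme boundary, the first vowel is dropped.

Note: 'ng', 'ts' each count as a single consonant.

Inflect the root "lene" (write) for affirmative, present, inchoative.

adtolene

Attach aspect inchoative o- → olene.
Attach polarity affirmative ta- → taolene.
Attach tense present ad- (before consonant 't') → adtaolene.
Nasal assimilation: no change.
Apply vowel deletion: adtaolene → adtolene.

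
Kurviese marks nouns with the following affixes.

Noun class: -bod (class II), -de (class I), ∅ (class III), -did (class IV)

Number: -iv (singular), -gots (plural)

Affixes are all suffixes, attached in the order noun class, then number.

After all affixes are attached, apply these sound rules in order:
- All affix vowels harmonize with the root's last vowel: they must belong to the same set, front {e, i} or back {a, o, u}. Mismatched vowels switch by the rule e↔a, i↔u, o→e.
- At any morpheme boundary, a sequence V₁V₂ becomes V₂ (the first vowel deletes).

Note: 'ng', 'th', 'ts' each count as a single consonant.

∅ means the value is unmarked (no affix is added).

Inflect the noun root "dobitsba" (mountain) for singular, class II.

Attach noun class class II -bod → dobitsbabod.
Attach number singular -iv → dobitsbabodiv.
Apply vowel harmony: dobitsbabodiv → dobitsbaboduv.
Vowel deletion: no change.

dobitsbaboduv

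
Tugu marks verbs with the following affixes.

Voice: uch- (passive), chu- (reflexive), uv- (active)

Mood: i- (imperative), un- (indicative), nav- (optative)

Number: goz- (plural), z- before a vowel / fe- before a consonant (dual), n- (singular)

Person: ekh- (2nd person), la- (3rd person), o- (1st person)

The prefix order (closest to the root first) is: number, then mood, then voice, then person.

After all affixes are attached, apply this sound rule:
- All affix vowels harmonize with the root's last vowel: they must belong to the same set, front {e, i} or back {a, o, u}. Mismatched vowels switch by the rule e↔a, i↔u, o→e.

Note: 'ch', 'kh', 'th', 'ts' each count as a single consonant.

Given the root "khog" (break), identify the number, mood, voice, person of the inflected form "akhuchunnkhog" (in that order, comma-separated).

Segment: ekh-uch-un-n-khog.
number: n- → singular.
mood: un- → indicative.
voice: uch- → passive.
person: ekh- → 2nd person.

singular, indicative, passive, 2nd person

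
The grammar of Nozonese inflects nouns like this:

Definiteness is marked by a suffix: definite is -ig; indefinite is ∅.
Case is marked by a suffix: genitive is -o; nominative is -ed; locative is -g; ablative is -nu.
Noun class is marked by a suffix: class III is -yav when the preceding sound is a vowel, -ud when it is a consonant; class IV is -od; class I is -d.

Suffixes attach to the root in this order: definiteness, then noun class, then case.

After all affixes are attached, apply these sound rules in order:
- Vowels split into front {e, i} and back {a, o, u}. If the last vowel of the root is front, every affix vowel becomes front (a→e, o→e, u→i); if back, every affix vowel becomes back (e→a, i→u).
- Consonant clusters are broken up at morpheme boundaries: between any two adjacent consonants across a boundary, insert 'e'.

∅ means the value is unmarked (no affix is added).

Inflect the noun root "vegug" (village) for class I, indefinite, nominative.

vegugedad

definiteness = indefinite: zero marking, form stays vegug.
Attach noun class class I -d → vegugd.
Attach case nominative -ed → vegugded.
Apply vowel harmony: vegugded → vegugdad.
Apply epenthesis: vegugdad → vegugedad.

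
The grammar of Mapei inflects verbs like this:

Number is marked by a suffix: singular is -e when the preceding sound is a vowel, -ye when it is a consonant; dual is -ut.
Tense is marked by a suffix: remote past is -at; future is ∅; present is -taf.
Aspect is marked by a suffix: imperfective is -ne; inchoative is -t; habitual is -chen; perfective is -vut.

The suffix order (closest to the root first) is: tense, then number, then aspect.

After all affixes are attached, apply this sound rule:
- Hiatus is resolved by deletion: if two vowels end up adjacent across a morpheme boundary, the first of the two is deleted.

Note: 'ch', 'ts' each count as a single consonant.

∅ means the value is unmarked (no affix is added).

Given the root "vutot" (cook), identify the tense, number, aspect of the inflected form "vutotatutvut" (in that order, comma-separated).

remote past, dual, perfective

Segment: vutot-at-ut-vut.
tense: -at → remote past.
number: -ut → dual.
aspect: -vut → perfective.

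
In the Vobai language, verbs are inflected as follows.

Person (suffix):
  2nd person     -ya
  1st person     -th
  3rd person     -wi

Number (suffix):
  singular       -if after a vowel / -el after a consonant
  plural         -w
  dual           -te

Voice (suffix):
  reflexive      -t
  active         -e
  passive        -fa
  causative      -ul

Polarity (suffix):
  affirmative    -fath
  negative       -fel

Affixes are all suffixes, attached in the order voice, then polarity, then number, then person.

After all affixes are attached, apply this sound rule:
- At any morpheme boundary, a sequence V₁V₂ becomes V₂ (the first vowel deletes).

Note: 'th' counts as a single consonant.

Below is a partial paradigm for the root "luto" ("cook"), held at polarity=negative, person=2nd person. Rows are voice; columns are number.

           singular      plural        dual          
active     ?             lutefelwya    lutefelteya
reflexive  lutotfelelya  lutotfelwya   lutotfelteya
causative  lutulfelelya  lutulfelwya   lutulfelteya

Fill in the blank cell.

Attach voice active -e → lutoe.
Attach polarity negative -fel → lutoefel.
Attach number singular -el (after consonant 'l') → lutoefelel.
Attach person 2nd person -ya → lutoefelelya.
Apply vowel deletion: lutoefelelya → lutefelelya.

lutefelelya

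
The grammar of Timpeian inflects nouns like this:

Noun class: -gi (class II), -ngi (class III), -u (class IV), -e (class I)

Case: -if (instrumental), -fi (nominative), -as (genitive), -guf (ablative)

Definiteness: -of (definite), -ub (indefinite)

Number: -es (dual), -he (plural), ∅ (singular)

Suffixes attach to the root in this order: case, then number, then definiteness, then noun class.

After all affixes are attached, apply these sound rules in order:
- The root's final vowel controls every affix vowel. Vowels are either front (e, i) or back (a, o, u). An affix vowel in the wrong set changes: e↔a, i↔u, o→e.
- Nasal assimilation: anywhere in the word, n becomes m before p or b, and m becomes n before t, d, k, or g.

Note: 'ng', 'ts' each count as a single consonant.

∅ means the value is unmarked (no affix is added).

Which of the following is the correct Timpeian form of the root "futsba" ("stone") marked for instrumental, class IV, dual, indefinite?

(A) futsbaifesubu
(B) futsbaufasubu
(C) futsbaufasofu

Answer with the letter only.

Attach case instrumental -if → futsbaif.
Attach number dual -es → futsbaifes.
Attach definiteness indefinite -ub → futsbaifesub.
Attach noun class class IV -u → futsbaifesubu.
Apply vowel harmony: futsbaifesubu → futsbaufasubu.
Nasal assimilation: no change.
So the correct form is futsbaufasubu, option (B).
(A) futsbaifesubu is wrong: it fails to apply the sound rule(s).
(C) futsbaufasofu is wrong: it uses definite instead of indefinite for definiteness.

B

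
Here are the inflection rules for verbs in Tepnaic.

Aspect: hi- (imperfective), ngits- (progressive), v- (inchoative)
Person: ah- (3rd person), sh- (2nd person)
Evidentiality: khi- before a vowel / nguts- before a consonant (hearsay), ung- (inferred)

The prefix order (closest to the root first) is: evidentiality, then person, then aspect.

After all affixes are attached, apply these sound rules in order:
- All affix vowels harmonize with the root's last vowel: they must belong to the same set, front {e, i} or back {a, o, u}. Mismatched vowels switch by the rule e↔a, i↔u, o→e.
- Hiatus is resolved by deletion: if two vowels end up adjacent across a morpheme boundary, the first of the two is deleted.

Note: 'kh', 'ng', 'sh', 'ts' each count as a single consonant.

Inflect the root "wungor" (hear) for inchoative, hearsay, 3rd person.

vahngutswungor

Attach evidentiality hearsay nguts- (before consonant 'w') → ngutswungor.
Attach person 3rd person ah- → ahngutswungor.
Attach aspect inchoative v- → vahngutswungor.
Vowel harmony: no change.
Vowel deletion: no change.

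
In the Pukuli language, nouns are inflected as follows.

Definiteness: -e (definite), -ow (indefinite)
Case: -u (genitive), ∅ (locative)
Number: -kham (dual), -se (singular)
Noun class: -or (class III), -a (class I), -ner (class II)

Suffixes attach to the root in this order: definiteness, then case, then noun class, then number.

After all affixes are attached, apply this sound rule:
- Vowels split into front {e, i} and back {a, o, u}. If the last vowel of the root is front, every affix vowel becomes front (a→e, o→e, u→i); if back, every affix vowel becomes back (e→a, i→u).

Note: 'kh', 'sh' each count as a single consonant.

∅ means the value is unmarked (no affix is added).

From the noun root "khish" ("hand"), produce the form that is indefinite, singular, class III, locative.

Attach definiteness indefinite -ow → khishow.
case = locative: zero marking, form stays khishow.
Attach noun class class III -or → khishowor.
Attach number singular -se → khishoworse.
Apply vowel harmony: khishoworse → khishewerse.

khishewerse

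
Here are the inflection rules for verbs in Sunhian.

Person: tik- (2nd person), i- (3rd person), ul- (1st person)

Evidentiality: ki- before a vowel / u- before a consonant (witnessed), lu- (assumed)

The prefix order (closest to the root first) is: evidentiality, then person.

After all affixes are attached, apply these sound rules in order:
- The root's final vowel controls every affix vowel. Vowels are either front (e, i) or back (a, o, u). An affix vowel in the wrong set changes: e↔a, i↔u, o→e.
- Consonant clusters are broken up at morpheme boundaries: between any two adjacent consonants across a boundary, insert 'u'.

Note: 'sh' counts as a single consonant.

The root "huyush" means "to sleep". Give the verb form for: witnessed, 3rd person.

Attach evidentiality witnessed u- (before consonant 'h') → uhuyush.
Attach person 3rd person i- → iuhuyush.
Apply vowel harmony: iuhuyush → uuhuyush.
Epenthesis: no change.

uuhuyush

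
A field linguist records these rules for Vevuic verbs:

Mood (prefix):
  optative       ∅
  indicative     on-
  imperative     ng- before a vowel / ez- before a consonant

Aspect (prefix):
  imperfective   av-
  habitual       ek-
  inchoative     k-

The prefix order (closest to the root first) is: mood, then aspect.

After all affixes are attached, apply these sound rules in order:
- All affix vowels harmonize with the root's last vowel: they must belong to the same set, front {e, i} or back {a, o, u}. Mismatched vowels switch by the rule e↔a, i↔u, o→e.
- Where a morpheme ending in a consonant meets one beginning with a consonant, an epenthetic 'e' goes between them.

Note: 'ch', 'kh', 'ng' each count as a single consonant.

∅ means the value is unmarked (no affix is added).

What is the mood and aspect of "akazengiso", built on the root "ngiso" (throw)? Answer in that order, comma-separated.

imperative, habitual

Segment: ek-ez-ngiso.
mood: ng/ez- → imperative.
aspect: ek- → habitual.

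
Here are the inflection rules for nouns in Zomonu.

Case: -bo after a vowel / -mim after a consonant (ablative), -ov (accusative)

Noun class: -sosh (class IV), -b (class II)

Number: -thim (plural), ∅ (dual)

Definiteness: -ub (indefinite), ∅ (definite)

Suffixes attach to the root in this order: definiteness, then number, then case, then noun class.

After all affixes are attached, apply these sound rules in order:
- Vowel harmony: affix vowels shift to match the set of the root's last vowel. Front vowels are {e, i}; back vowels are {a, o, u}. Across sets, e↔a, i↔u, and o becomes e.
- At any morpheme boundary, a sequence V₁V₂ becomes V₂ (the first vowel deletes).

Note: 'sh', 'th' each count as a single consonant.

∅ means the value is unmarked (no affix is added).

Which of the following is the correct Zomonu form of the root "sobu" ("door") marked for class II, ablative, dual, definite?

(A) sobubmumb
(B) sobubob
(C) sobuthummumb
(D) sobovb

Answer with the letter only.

definiteness = definite: zero marking, form stays sobu.
number = dual: zero marking, form stays sobu.
Attach case ablative -bo (after vowel 'u') → sobubo.
Attach noun class class II -b → sobubob.
Vowel harmony: no change.
Vowel deletion: no change.
So the correct form is sobubob, option (B).
(C) sobuthummumb is wrong: it uses plural instead of dual for number.
(D) sobovb is wrong: it uses accusative instead of ablative for case.
(A) sobubmumb is wrong: it uses indefinite instead of definite for definiteness.

B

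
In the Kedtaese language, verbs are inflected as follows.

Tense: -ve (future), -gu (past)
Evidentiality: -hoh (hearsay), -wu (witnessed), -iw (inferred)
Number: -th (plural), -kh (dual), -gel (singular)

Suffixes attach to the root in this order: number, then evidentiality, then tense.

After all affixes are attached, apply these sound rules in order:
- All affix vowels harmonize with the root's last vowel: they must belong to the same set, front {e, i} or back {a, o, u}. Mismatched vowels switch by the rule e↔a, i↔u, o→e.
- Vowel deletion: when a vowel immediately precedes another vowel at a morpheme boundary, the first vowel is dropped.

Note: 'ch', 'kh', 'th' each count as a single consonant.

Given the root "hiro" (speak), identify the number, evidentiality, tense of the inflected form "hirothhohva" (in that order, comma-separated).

Segment: hiro-th-hoh-ve.
number: -th → plural.
evidentiality: -hoh → hearsay.
tense: -ve → future.

plural, hearsay, future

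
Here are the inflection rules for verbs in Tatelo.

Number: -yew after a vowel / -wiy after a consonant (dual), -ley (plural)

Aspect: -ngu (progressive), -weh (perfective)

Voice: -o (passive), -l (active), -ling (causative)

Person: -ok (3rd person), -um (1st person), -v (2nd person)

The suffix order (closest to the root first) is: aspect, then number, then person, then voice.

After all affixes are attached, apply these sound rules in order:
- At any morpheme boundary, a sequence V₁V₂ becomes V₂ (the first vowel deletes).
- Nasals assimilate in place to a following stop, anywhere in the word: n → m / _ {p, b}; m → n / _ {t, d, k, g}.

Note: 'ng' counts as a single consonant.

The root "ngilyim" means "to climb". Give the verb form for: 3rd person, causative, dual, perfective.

ngilyimwehwiyokling

Attach aspect perfective -weh → ngilyimweh.
Attach number dual -wiy (after consonant 'h') → ngilyimwehwiy.
Attach person 3rd person -ok → ngilyimwehwiyok.
Attach voice causative -ling → ngilyimwehwiyokling.
Vowel deletion: no change.
Nasal assimilation: no change.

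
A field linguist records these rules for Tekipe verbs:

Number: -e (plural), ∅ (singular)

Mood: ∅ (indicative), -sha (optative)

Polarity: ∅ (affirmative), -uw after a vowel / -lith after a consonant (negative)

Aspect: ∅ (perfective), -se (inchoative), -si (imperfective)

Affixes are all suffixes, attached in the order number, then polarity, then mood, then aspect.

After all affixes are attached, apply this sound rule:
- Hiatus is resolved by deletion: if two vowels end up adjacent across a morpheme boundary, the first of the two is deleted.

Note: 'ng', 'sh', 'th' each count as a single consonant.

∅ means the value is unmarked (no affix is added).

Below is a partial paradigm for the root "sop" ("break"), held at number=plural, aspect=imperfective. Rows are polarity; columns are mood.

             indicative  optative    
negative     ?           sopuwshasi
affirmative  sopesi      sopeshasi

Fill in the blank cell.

Attach number plural -e → sope.
Attach polarity negative -uw (after vowel 'e') → sopeuw.
mood = indicative: zero marking, form stays sopeuw.
Attach aspect imperfective -si → sopeuwsi.
Apply vowel deletion: sopeuwsi → sopuwsi.

sopuwsi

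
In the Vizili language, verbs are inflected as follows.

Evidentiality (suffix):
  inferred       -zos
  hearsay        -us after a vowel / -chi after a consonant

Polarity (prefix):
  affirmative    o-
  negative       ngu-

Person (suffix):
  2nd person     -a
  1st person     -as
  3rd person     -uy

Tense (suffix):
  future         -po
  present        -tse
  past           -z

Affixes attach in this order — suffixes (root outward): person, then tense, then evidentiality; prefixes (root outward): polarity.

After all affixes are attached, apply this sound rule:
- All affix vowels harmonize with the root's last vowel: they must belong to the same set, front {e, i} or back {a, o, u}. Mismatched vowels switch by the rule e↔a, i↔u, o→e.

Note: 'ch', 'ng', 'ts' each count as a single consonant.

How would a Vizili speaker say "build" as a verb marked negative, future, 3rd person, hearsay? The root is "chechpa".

Attach person 3rd person -uy → chechpauy.
Attach polarity negative ngu- → nguchechpauy.
Attach tense future -po → nguchechpauypo.
Attach evidentiality hearsay -us (after vowel 'o') → nguchechpauypous.
Vowel harmony: no change.

nguchechpauypous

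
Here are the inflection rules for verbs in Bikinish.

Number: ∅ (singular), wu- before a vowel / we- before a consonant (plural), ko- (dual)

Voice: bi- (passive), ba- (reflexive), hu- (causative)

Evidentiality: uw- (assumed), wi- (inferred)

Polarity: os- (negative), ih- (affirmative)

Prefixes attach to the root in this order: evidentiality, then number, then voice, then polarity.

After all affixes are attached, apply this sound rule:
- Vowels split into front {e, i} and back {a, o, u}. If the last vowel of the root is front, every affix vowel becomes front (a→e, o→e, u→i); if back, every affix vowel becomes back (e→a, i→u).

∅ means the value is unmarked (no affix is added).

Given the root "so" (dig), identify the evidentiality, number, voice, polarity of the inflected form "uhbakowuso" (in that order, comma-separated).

inferred, dual, reflexive, affirmative

Segment: ih-ba-ko-wi-so.
evidentiality: wi- → inferred.
number: ko- → dual.
voice: ba- → reflexive.
polarity: ih- → affirmative.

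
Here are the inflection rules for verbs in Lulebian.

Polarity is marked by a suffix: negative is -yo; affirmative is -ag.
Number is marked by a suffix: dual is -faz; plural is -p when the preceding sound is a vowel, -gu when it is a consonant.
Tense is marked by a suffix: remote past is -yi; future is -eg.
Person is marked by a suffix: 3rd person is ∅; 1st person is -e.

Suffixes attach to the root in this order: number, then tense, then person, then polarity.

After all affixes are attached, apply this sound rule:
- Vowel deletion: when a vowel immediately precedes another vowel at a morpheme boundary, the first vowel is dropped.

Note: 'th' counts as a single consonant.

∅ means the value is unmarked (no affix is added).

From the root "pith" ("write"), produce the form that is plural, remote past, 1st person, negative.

Attach number plural -gu (after consonant 'th') → pithgu.
Attach tense remote past -yi → pithguyi.
Attach person 1st person -e → pithguyie.
Attach polarity negative -yo → pithguyieyo.
Apply vowel deletion: pithguyieyo → pithguyeyo.

pithguyeyo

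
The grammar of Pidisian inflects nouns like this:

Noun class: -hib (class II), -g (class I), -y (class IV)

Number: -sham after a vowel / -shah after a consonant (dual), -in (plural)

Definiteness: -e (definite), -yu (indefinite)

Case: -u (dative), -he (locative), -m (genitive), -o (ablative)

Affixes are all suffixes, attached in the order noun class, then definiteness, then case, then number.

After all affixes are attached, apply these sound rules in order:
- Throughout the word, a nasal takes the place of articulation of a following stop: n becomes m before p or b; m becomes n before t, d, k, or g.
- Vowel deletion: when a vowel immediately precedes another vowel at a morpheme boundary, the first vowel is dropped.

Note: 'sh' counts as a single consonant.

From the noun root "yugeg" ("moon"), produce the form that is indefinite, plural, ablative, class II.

Attach noun class class II -hib → yugeghib.
Attach definiteness indefinite -yu → yugeghibyu.
Attach case ablative -o → yugeghibyuo.
Attach number plural -in → yugeghibyuoin.
Nasal assimilation: no change.
Apply vowel deletion: yugeghibyuoin → yugeghibyin.

yugeghibyin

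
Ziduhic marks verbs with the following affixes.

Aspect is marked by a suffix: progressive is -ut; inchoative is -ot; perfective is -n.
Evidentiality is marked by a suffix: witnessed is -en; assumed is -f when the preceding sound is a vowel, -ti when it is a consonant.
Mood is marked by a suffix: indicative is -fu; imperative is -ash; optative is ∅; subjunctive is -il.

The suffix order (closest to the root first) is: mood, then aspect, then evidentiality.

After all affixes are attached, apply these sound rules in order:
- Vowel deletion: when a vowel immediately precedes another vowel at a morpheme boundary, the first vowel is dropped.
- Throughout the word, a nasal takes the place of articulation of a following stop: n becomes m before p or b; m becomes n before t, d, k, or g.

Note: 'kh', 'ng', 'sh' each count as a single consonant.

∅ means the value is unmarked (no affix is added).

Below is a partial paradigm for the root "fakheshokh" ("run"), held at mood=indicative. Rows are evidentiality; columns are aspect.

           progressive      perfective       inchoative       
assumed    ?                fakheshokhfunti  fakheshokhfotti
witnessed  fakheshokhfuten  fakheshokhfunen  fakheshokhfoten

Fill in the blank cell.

Attach mood indicative -fu → fakheshokhfu.
Attach aspect progressive -ut → fakheshokhfuut.
Attach evidentiality assumed -ti (after consonant 't') → fakheshokhfuutti.
Apply vowel deletion: fakheshokhfuutti → fakheshokhfutti.
Nasal assimilation: no change.

fakheshokhfutti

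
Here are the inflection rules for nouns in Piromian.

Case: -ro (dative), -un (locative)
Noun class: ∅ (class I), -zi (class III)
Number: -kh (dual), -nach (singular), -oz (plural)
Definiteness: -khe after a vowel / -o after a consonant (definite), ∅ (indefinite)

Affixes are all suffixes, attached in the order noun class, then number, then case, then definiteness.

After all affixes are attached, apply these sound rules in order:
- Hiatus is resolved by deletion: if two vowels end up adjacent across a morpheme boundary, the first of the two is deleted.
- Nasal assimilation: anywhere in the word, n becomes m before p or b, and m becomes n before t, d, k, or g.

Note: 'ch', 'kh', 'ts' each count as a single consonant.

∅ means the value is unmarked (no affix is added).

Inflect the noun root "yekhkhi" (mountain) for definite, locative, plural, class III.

yekhkhizozuno

Attach noun class class III -zi → yekhkhizi.
Attach number plural -oz → yekhkhizioz.
Attach case locative -un → yekhkhiziozun.
Attach definiteness definite -o (after consonant 'n') → yekhkhiziozuno.
Apply vowel deletion: yekhkhiziozuno → yekhkhizozuno.
Nasal assimilation: no change.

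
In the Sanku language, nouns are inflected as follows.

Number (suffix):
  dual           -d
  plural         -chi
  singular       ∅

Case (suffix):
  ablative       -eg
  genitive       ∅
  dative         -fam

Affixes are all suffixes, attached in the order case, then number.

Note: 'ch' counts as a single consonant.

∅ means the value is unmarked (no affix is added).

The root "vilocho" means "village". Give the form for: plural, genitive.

case = genitive: zero marking, form stays vilocho.
Attach number plural -chi → vilochochi.

vilochochi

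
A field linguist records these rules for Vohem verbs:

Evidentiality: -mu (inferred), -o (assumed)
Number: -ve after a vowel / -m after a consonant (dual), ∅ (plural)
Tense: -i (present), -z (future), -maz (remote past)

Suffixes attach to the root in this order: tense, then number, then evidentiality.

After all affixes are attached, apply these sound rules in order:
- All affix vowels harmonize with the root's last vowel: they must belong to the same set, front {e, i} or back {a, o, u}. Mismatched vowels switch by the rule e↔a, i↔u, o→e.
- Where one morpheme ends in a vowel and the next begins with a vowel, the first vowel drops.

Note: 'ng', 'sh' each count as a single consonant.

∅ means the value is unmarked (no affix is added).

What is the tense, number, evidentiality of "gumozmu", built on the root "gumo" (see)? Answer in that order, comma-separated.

Segment: gumo-z-mu.
tense: -z → future.
number: ∅ → plural.
evidentiality: -mu → inferred.

future, plural, inferred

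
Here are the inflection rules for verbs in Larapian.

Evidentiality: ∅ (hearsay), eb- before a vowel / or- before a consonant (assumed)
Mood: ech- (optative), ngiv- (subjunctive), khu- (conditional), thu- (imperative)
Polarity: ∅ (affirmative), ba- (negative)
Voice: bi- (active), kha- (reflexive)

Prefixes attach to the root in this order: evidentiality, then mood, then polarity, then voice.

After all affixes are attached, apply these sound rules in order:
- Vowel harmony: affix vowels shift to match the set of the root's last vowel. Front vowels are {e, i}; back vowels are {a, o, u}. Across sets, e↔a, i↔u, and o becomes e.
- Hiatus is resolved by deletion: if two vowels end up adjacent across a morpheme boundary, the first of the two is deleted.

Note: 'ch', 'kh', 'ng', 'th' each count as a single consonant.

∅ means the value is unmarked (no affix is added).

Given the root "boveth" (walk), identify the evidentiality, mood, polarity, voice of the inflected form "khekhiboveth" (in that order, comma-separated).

Segment: kha-khu-boveth.
evidentiality: ∅ → hearsay.
mood: khu- → conditional.
polarity: ∅ → affirmative.
voice: kha- → reflexive.

hearsay, conditional, affirmative, reflexive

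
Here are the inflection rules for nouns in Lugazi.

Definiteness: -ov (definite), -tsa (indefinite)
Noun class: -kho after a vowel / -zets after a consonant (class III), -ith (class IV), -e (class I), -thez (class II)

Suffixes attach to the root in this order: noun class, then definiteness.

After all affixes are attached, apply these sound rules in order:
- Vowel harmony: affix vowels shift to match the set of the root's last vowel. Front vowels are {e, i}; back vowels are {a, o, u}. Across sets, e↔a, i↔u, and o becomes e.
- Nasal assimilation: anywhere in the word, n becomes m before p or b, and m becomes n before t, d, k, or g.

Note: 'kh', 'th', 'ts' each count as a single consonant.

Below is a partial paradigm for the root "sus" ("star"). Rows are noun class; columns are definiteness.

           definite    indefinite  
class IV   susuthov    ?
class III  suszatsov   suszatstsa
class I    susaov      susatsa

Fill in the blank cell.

susuthtsa

Attach noun class class IV -ith → susith.
Attach definiteness indefinite -tsa → susithtsa.
Apply vowel harmony: susithtsa → susuthtsa.
Nasal assimilation: no change.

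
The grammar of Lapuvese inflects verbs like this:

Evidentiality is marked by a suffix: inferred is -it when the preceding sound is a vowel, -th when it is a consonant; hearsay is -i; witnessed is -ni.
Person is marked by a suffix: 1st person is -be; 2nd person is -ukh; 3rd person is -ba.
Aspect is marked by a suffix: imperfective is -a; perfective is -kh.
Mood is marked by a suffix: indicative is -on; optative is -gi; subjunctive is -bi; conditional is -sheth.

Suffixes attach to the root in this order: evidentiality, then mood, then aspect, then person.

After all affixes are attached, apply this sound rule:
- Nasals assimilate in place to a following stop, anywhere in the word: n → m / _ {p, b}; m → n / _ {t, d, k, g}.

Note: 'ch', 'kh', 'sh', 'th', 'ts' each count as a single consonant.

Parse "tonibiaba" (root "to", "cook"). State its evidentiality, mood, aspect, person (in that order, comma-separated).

witnessed, subjunctive, imperfective, 3rd person

Segment: to-ni-bi-a-ba.
evidentiality: -ni → witnessed.
mood: -bi → subjunctive.
aspect: -a → imperfective.
person: -ba → 3rd person.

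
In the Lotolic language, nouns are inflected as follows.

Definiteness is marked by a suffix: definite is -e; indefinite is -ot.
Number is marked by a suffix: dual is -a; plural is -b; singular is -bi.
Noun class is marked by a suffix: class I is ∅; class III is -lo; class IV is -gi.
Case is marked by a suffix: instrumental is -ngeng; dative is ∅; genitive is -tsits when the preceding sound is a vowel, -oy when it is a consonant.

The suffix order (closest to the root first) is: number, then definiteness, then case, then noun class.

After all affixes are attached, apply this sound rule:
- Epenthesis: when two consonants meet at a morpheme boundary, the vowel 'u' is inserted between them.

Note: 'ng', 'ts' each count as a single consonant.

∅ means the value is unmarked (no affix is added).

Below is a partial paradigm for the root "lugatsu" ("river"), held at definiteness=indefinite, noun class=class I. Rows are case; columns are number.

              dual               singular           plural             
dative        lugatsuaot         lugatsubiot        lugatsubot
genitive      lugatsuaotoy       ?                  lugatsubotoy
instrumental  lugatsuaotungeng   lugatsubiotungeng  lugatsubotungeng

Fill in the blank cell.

Attach number singular -bi → lugatsubi.
Attach definiteness indefinite -ot → lugatsubiot.
Attach case genitive -oy (after consonant 't') → lugatsubiotoy.
noun class = class I: zero marking, form stays lugatsubiotoy.
Epenthesis: no change.

lugatsubiotoy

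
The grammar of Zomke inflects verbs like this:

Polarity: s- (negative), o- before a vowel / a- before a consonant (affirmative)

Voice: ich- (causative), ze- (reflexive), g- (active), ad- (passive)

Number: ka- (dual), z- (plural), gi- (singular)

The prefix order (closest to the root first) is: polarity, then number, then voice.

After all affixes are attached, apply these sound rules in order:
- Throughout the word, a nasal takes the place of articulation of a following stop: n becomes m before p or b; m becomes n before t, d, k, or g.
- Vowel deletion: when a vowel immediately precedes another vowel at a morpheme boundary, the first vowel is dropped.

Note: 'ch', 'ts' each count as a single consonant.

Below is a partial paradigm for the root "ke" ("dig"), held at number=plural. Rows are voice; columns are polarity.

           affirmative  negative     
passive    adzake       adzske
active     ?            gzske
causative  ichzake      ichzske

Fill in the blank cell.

gzake

Attach polarity affirmative a- (before consonant 'k') → ake.
Attach number plural z- → zake.
Attach voice active g- → gzake.
Nasal assimilation: no change.
Vowel deletion: no change.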